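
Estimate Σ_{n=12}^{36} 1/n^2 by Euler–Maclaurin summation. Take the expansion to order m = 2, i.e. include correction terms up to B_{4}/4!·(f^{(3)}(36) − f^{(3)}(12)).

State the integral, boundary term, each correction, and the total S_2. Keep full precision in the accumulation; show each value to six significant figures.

Integral: ∫_12^36 1/x^2 dx = 0.0555556.
½[f(12) + f(36)] = ½[0.00694444 + 0.000771605] = 0.00385802.
So far: 0.0594136.
Correction k=1: B_{2}/2! · (f^{(1)}(36) − f^{(1)}(12)) = 1/12 · (-4.28669e-05 − (-0.00115741)) = 9.28784e-05.
Running total after k=1: 0.0595065.
Correction k=2: B_{4}/4! · (f^{(3)}(36) − f^{(3)}(12)) = −1/720 · (-3.96916e-07 − (-9.64506e-05)) = -1.33408e-07.

S_2 ≈ 0.0595063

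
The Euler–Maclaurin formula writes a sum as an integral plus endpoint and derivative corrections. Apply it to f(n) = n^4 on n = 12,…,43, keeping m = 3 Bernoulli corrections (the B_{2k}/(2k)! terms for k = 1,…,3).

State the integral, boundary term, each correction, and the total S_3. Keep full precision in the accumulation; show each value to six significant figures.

Integral: ∫_12^43 x^4 dx = 2.93519e+07.
Endpoint term: (f(12) + f(43))/2 = (20736.0 + 3.41880e+06)/2 = 1.71977e+06.
Running total after boundary: 3.10717e+07.
Correction k=1: B_{2}/2! · (f^{(1)}(43) − f^{(1)}(12)) = 1/12 · (318028 − 6912.00) = 25926.3.
Running total after k=1: 3.10976e+07.
Correction k=2: B_{4}/4! · (f^{(3)}(43) − f^{(3)}(12)) = −1/720 · (1032.00 − 288.000) = -1.03333.
Running total after k=2: 3.10976e+07.
Correction k=3: B_{6}/6! · (f^{(5)}(43) − f^{(5)}(12)) = 1/30240 · (0.00000 − 0.00000) = 0.00000.

S_3 ≈ 3.10976e+07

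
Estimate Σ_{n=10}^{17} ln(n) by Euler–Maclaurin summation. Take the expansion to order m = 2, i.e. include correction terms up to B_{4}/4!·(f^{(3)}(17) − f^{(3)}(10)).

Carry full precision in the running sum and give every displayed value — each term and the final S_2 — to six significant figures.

∫_10^17 ln(x) dx evaluates to 18.1388.
Endpoint term: (f(10) + f(17))/2 = (2.30259 + 2.83321)/2 = 2.56790.
Integral + boundary = 20.7067.
k=1: B_{2}/(2)! × [f^{(1)}(17) − f^{(1)}(10)] = 1/12 × (0.0588235 − 0.100000) = -0.00343137.
Running total after k=1: 20.7032.
k=2: B_{4}/(4)! × [f^{(3)}(17) − f^{(3)}(10)] = −1/720 × (0.000407083 − 0.00200000) = 2.21238e-06.

S_2 ≈ 20.7032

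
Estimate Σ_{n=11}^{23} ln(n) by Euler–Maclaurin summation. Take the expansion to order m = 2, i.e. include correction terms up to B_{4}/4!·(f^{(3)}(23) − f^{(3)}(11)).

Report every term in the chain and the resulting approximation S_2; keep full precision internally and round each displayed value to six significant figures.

S_2 ≈ 36.5023

Integral: ∫_11^23 ln(x) dx = 33.7395.
½[f(11) + f(23)] = ½[2.39790 + 3.13549] = 2.76669.
So far: 36.5062.
k=1: B_{2}/(2)! × [f^{(1)}(23) − f^{(1)}(11)] = 1/12 × (0.0434783 − 0.0909091) = -0.00395257.
Running total after k=1: 36.5023.
k=2: B_{4}/(4)! × [f^{(3)}(23) − f^{(3)}(11)] = −1/720 × (0.000164379 − 0.00150263) = 1.85868e-06.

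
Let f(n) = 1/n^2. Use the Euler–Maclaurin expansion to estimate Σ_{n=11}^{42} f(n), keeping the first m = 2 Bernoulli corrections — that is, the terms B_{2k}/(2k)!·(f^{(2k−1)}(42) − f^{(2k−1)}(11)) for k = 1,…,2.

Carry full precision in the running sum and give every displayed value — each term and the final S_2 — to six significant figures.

S_2 ≈ 0.0716380

∫_11^42 1/x^2 dx evaluates to 0.0670996.
½[f(11) + f(42)] = ½[0.00826446 + 0.000566893] = 0.00441568.
So far: 0.0715152.
Correction k=1: B_{2}/2! · (f^{(1)}(42) − f^{(1)}(11)) = 1/12 · (-2.69949e-05 − (-0.00150263)) = 0.000122970.
Partial sum through k=1: 0.0716382.
Correction k=2: B_{4}/4! · (f^{(3)}(42) − f^{(3)}(11)) = −1/720 · (-1.83639e-07 − (-0.000149021)) = -2.06719e-07.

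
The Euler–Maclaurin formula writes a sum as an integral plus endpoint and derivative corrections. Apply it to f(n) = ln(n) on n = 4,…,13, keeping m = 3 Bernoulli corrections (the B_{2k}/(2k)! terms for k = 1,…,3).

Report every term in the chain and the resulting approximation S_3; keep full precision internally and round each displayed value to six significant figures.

Integral: ∫_4^13 ln(x) dx = 18.7992.
½[f(4) + f(13)] = ½[1.38629 + 2.56495] = 1.97562.
Running total after boundary: 20.7748.
k=1: B_{2}/(2)! × [f^{(1)}(13) − f^{(1)}(4)] = 1/12 × (0.0769231 − 0.250000) = -0.0144231.
Partial sum through k=1: 20.7604.
k=2: B_{4}/(4)! × [f^{(3)}(13) − f^{(3)}(4)] = −1/720 × (0.000910332 − 0.0312500) = 4.21384e-05.
Partial sum through k=2: 20.7604.
k=3: B_{6}/(6)! × [f^{(5)}(13) − f^{(5)}(4)] = 1/30240 × (6.46390e-05 − 0.0234375) = -7.72912e-07.

S_3 ≈ 20.7604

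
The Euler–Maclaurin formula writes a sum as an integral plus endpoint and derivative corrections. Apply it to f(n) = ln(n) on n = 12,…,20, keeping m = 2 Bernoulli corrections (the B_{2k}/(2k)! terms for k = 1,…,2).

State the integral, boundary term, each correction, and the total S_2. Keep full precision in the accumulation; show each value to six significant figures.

The integral term ∫_12^20 ln(x) dx = 22.0958.
Boundary: ½(f(12) + f(20)) = ½(2.48491 + 2.99573) = 2.74032.
Running total after boundary: 24.8361.
k=1: B_{2}/(2)! × [f^{(1)}(20) − f^{(1)}(12)] = 1/12 × (0.0500000 − 0.0833333) = -0.00277778.
Running total after k=1: 24.8333.
k=2: B_{4}/(4)! × [f^{(3)}(20) − f^{(3)}(12)] = −1/720 × (0.000250000 − 0.00115741) = 1.26029e-06.

S_2 ≈ 24.8333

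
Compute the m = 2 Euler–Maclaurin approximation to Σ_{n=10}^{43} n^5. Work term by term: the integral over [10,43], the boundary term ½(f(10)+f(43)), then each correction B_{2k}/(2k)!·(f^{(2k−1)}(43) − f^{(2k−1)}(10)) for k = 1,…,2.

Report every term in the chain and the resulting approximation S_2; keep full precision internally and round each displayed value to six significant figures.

S_2 ≈ 1.12837e+09

The integral term ∫_10^43 x^5 dx = 1.05339e+09.
Boundary: ½(f(10) + f(43)) = ½(100000 + 1.47008e+08) = 7.35542e+07.
So far: 1.12695e+09.
k=1: B_{2}/(2)! × [f^{(1)}(43) − f^{(1)}(10)] = 1/12 × (1.70940e+07 − 50000.0) = 1.42033e+06.
Partial sum through k=1: 1.12837e+09.
k=2: B_{4}/(4)! × [f^{(3)}(43) − f^{(3)}(10)] = −1/720 × (110940 − 6000.00) = -145.750.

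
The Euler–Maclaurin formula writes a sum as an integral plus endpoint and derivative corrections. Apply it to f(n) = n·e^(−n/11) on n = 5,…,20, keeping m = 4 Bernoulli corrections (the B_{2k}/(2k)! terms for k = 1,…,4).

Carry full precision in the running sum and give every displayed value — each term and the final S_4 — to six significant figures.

Integral: ∫_5^20 x·e^(−x/11) dx = 56.3623.
Boundary: ½(f(5) + f(20)) = ½(3.17368 + 3.24641) = 3.21005.
Integral + boundary = 59.5723.
Order-1 term: 1/12 · (-0.132808 − 0.346220) = -0.0399190.
Partial sum through k=1: 59.5324.
Order-2 term: −1/720 · (0.00158540 − 0.0133528) = 1.63437e-05.
Partial sum through k=2: 59.5324.
Order-3 term: 1/30240 · (3.52759e-05 − 0.000197061) = -5.35003e-09.
Partial sum through k=3: 59.5324.
Order-4 term: −1/1209600 · (4.74788e-07 − 2.34519e-06) = 1.54629e-12.

S_4 ≈ 59.5324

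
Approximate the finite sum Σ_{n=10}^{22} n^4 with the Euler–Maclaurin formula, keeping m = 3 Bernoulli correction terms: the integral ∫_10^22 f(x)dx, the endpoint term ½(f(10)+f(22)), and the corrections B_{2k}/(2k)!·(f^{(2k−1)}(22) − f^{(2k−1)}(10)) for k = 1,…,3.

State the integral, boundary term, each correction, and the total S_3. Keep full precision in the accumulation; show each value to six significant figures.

The integral term ∫_10^22 x^4 dx = 1.01073e+06.
Endpoint term: (f(10) + f(22))/2 = (10000.0 + 234256)/2 = 122128.
Integral + boundary = 1.13285e+06.
Order-1 term: 1/12 · (42592.0 − 4000.00) = 3216.00.
After k=1: 1.13607e+06.
Order-2 term: −1/720 · (528.000 − 240.000) = -0.400000.
After k=2: 1.13607e+06.
Order-3 term: 1/30240 · (0.00000 − 0.00000) = 0.00000.

S_3 ≈ 1.13607e+06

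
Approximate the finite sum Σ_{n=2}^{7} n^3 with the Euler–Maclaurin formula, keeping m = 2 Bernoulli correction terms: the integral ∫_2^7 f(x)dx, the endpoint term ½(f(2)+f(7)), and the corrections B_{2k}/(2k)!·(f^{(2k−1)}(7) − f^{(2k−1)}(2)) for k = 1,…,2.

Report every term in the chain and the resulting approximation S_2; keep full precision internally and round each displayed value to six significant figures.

Integral: ∫_2^7 x^3 dx = 596.250.
Endpoint term: (f(2) + f(7))/2 = (8.00000 + 343.000)/2 = 175.500.
So far: 771.750.
Order-1 term: 1/12 · (147.000 − 12.0000) = 11.2500.
Partial sum through k=1: 783.000.
Order-2 term: −1/720 · (6.00000 − 6.00000) = 0.00000.

S_2 ≈ 783.000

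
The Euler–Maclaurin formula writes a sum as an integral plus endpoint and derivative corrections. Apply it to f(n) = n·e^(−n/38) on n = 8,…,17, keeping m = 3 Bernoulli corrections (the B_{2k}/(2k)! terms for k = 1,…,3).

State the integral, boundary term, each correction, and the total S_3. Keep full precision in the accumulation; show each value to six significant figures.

∫_8^17 x·e^(−x/38) dx evaluates to 80.0013.
Endpoint term: (f(8) + f(17))/2 = (6.48126 + 10.8682)/2 = 8.67475.
Running total after boundary: 88.6761.
k=1: B_{2}/(2)! × [f^{(1)}(17) − f^{(1)}(8)] = 1/12 × (0.353302 − 0.639598) = -0.0238580.
After k=1: 88.6522.
k=2: B_{4}/(4)! × [f^{(3)}(17) − f^{(3)}(8)] = −1/720 × (0.00113014 − 0.00156504) = 6.04027e-07.
After k=2: 88.6522.
k=3: B_{6}/(6)! × [f^{(5)}(17) − f^{(5)}(8)] = 1/30240 × (1.39585e-06 − 1.86090e-06) = -1.53787e-11.

S_3 ≈ 88.6522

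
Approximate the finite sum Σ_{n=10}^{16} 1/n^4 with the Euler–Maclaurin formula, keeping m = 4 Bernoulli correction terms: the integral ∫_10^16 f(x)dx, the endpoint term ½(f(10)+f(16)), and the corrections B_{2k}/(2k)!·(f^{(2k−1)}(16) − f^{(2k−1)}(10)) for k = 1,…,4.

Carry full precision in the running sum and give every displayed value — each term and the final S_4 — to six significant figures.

S_4 ≈ 0.000312582

∫_10^16 1/x^4 dx evaluates to 0.000251953.
Boundary: ½(f(10) + f(16)) = ½(0.000100000 + 1.52588e-05) = 5.76294e-05.
So far: 0.000309583.
k=1: B_{2}/(2)! × [f^{(1)}(16) − f^{(1)}(10)] = 1/12 × (-3.81470e-06 − (-4.00000e-05)) = 3.01544e-06.
After k=1: 0.000312598.
k=2: B_{4}/(4)! × [f^{(3)}(16) − f^{(3)}(10)] = −1/720 × (-4.47035e-07 − (-1.20000e-05)) = -1.60458e-08.
After k=2: 0.000312582.
k=3: B_{6}/(6)! × [f^{(5)}(16) − f^{(5)}(10)] = 1/30240 × (-9.77889e-08 − (-6.72000e-06)) = 2.18988e-10.
After k=3: 0.000312582.
k=4: B_{8}/(8)! × [f^{(7)}(16) − f^{(7)}(10)] = −1/1209600 × (-3.43789e-08 − (-6.04800e-06)) = -4.97158e-12.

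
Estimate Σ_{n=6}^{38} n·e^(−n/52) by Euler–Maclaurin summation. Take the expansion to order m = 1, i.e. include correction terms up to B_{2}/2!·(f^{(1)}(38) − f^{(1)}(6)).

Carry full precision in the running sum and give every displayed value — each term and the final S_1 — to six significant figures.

S_1 ≈ 445.494

∫_6^38 x·e^(−x/52) dx evaluates to 433.727.
Boundary: ½(f(6) + f(38)) = ½(5.34614 + 18.2985) = 11.8223.
Integral + boundary = 445.549.
k=1: B_{2}/(2)! × [f^{(1)}(38) − f^{(1)}(6)] = 1/12 × (0.129645 − 0.788213) = -0.0548807.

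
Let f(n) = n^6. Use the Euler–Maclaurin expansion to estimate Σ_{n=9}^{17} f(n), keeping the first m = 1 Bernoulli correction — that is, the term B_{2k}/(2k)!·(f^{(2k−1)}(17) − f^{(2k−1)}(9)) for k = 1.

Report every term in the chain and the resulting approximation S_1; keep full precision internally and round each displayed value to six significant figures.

The integral term ∫_9^17 x^6 dx = 5.79365e+07.
½[f(9) + f(17)] = ½[531441 + 2.41376e+07] = 1.23345e+07.
Integral + boundary = 7.02710e+07.
Correction k=1: B_{2}/2! · (f^{(1)}(17) − f^{(1)}(9)) = 1/12 · (8.51914e+06 − 354294) = 680404.

S_1 ≈ 7.09514e+07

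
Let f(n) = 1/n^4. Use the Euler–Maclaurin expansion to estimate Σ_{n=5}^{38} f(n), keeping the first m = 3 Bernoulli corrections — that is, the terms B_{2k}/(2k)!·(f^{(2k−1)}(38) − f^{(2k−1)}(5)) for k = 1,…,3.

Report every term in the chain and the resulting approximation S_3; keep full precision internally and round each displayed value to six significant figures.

∫_5^38 1/x^4 dx evaluates to 0.00266059.
Endpoint term: (f(5) + f(38))/2 = (0.00160000 + 4.79585e-07)/2 = 0.000800240.
So far: 0.00346083.
Correction k=1: B_{2}/2! · (f^{(1)}(38) − f^{(1)}(5)) = 1/12 · (-5.04826e-08 − (-0.00128000)) = 0.000106662.
After k=1: 0.00356749.
Correction k=2: B_{4}/4! · (f^{(3)}(38) − f^{(3)}(5)) = −1/720 · (-1.04881e-09 − (-0.00153600)) = -2.13333e-06.
After k=2: 0.00356536.
Correction k=3: B_{6}/6! · (f^{(5)}(38) − f^{(5)}(5)) = 1/30240 · (-4.06740e-11 − (-0.00344064)) = 1.13778e-07.

S_3 ≈ 0.00356547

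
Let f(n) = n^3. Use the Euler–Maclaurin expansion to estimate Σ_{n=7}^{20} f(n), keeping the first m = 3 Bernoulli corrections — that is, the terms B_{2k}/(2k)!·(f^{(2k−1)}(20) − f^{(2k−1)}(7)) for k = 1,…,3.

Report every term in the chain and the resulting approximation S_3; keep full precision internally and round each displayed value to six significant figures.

Integral: ∫_7^20 x^3 dx = 39399.8.
½[f(7) + f(20)] = ½[343.000 + 8000.00] = 4171.50.
Integral + boundary = 43571.2.
k=1: B_{2}/(2)! × [f^{(1)}(20) − f^{(1)}(7)] = 1/12 × (1200.00 − 147.000) = 87.7500.
After k=1: 43659.0.
k=2: B_{4}/(4)! × [f^{(3)}(20) − f^{(3)}(7)] = −1/720 × (6.00000 − 6.00000) = 0.00000.
After k=2: 43659.0.
k=3: B_{6}/(6)! × [f^{(5)}(20) − f^{(5)}(7)] = 1/30240 × (0.00000 − 0.00000) = 0.00000.

S_3 ≈ 43659.0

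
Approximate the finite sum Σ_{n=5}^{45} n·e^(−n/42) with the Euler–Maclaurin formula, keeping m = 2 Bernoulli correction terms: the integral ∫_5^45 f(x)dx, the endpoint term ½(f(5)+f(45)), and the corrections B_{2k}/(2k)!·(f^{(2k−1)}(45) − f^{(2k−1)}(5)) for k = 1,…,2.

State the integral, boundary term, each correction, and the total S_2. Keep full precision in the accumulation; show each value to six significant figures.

S_2 ≈ 510.744

The integral term ∫_5^45 x·e^(−x/42) dx = 500.885.
½[f(5) + f(45)] = ½[4.43883 + 15.4133] = 9.92609.
Running total after boundary: 510.811.
Order-1 term: 1/12 · (-0.0244656 − 0.782079) = -0.0672121.
After k=1: 510.744.
Order-2 term: −1/720 · (0.000374474 − 0.00144989) = 1.49364e-06.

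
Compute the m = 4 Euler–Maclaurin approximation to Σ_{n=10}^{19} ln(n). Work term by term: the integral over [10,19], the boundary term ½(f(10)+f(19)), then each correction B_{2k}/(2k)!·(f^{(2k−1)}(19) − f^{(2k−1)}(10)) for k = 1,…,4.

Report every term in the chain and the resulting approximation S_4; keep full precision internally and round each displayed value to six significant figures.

Integral: ∫_10^19 ln(x) dx = 23.9185.
½[f(10) + f(19)] = ½[2.30259 + 2.94444] = 2.62351.
Running total after boundary: 26.5420.
Order-1 term: 1/12 · (0.0526316 − 0.100000) = -0.00394737.
After k=1: 26.5381.
Order-2 term: −1/720 · (0.000291588 − 0.00200000) = 2.37279e-06.
After k=2: 26.5381.
Order-3 term: 1/30240 · (9.69267e-06 − 0.000240000) = -7.61598e-09.
After k=3: 26.5381.
Order-4 term: −1/1209600 · (8.05485e-07 − 7.20000e-05) = 5.88579e-11.

S_4 ≈ 26.5381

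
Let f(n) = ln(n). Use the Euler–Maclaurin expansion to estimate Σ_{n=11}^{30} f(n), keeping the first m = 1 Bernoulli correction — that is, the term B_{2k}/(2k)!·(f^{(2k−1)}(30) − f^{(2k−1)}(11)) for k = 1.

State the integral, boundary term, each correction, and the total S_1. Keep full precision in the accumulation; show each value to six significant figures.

S_1 ≈ 59.5538

∫_11^30 ln(x) dx evaluates to 56.6591.
½[f(11) + f(30)] = ½[2.39790 + 3.40120] = 2.89955.
Integral + boundary = 59.5586.
k=1: B_{2}/(2)! × [f^{(1)}(30) − f^{(1)}(11)] = 1/12 × (0.0333333 − 0.0909091) = -0.00479798.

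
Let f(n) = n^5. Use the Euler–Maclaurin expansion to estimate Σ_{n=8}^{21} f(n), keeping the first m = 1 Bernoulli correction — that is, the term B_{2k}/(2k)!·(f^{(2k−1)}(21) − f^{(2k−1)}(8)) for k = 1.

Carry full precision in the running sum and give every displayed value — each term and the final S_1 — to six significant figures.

∫_8^21 x^5 dx evaluates to 1.42507e+07.
Endpoint term: (f(8) + f(21))/2 = (32768.0 + 4.08410e+06)/2 = 2.05843e+06.
Integral + boundary = 1.63091e+07.
Order-1 term: 1/12 · (972405 − 20480.0) = 79327.1.

S_1 ≈ 1.63884e+07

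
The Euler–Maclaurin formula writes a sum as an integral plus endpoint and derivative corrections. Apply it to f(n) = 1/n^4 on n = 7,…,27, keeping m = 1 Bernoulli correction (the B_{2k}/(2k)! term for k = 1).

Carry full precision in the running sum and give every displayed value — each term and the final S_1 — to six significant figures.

S_1 ≈ 0.00118388

The integral term ∫_7^27 1/x^4 dx = 0.000954882.
½[f(7) + f(27)] = ½[0.000416493 + 1.88168e-06] = 0.000209187.
So far: 0.00116407.
k=1: B_{2}/(2)! × [f^{(1)}(27) − f^{(1)}(7)] = 1/12 × (-2.78767e-07 − (-0.000237996)) = 1.98098e-05.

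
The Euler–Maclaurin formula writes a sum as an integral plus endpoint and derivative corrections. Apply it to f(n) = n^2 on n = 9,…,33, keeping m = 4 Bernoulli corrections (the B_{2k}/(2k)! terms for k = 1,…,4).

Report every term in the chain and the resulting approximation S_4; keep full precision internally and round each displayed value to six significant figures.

S_4 ≈ 12325.0

∫_9^33 x^2 dx evaluates to 11736.0.
Endpoint term: (f(9) + f(33))/2 = (81.0000 + 1089.00)/2 = 585.000.
Running total after boundary: 12321.0.
Correction k=1: B_{2}/2! · (f^{(1)}(33) − f^{(1)}(9)) = 1/12 · (66.0000 − 18.0000) = 4.00000.
Partial sum through k=1: 12325.0.
Correction k=2: B_{4}/4! · (f^{(3)}(33) − f^{(3)}(9)) = −1/720 · (0.00000 − 0.00000) = 0.00000.
Partial sum through k=2: 12325.0.
Correction k=3: B_{6}/6! · (f^{(5)}(33) − f^{(5)}(9)) = 1/30240 · (0.00000 − 0.00000) = 0.00000.
Partial sum through k=3: 12325.0.
Correction k=4: B_{8}/8! · (f^{(7)}(33) − f^{(7)}(9)) = −1/1209600 · (0.00000 − 0.00000) = 0.00000.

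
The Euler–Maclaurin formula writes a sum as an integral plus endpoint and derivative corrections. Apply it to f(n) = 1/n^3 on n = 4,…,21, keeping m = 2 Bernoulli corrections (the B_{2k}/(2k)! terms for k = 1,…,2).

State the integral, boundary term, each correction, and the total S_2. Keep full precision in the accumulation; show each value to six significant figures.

∫_4^21 1/x^3 dx evaluates to 0.0301162.
Boundary: ½(f(4) + f(21)) = ½(0.0156250 + 0.000107980) = 0.00786649.
Integral + boundary = 0.0379827.
Correction k=1: B_{2}/2! · (f^{(1)}(21) − f^{(1)}(4)) = 1/12 · (-1.54257e-05 − (-0.0117188)) = 0.000975277.
Running total after k=1: 0.0389580.
Correction k=2: B_{4}/4! · (f^{(3)}(21) − f^{(3)}(4)) = −1/720 · (-6.99577e-07 − (-0.0146484)) = -2.03441e-05.

S_2 ≈ 0.0389376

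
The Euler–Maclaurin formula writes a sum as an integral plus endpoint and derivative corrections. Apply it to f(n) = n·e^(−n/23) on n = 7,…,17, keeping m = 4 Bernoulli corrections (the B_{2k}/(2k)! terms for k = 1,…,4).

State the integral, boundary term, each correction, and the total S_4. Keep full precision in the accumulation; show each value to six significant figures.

S_4 ≈ 76.2285

Integral: ∫_7^17 x·e^(−x/23) dx = 69.6203.
Boundary: ½(f(7) + f(17)) = ½(5.16323 + 8.11799) = 6.64061.
Integral + boundary = 76.2609.
Order-1 term: 1/12 · (0.124573 − 0.513116) = -0.0323786.
Partial sum through k=1: 76.2285.
Order-2 term: −1/720 · (0.00204089 − 0.00375865) = 2.38577e-06.
Partial sum through k=2: 76.2285.
Order-3 term: 1/30240 · (7.27087e-06 − 1.23768e-05) = -1.68846e-10.
Partial sum through k=3: 76.2285.
Order-4 term: −1/1209600 · (2.01961e-08 − 3.33618e-08) = 1.08843e-14.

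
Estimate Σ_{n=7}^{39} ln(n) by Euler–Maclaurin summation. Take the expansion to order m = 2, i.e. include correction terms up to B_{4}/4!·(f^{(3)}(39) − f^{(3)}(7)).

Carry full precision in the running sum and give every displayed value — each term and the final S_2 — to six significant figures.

S_2 ≈ 100.053

Integral: ∫_7^39 ln(x) dx = 97.2575.
Boundary: ½(f(7) + f(39)) = ½(1.94591 + 3.66356) = 2.80474.
Running total after boundary: 100.062.
k=1: B_{2}/(2)! × [f^{(1)}(39) − f^{(1)}(7)] = 1/12 × (0.0256410 − 0.142857) = -0.00976801.
After k=1: 100.053.
k=2: B_{4}/(4)! × [f^{(3)}(39) − f^{(3)}(7)] = −1/720 × (3.37160e-05 − 0.00583090) = 8.05165e-06.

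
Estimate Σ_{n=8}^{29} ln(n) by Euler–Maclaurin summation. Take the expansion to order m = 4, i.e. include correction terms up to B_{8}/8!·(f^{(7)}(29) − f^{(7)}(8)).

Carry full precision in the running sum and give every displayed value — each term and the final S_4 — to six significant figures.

S_4 ≈ 62.7319

The integral term ∫_8^29 ln(x) dx = 60.0160.
Endpoint term: (f(8) + f(29))/2 = (2.07944 + 3.36730)/2 = 2.72337.
Running total after boundary: 62.7394.
Order-1 term: 1/12 · (0.0344828 − 0.125000) = -0.00754310.
Partial sum through k=1: 62.7319.
Order-2 term: −1/720 · (8.20042e-05 − 0.00390625) = 5.31145e-06.
Partial sum through k=2: 62.7319.
Order-3 term: 1/30240 · (1.17010e-06 − 0.000732422) = -2.41816e-08.
Partial sum through k=3: 62.7319.
Order-4 term: −1/1209600 · (4.17394e-08 − 0.000343323) = 2.83797e-10.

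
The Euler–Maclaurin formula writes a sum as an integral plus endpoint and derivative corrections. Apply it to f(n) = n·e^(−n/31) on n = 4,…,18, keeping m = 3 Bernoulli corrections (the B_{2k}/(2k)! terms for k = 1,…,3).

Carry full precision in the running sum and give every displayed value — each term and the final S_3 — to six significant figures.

S_3 ≈ 110.468

Integral: ∫_4^18 x·e^(−x/31) dx = 103.719.
Boundary: ½(f(4) + f(18)) = ½(3.51578 + 10.0717) = 6.79373.
Integral + boundary = 110.513.
Correction k=1: B_{2}/2! · (f^{(1)}(18) − f^{(1)}(4)) = 1/12 · (0.234645 − 0.765533) = -0.0442407.
After k=1: 110.468.
Correction k=2: B_{4}/4! · (f^{(3)}(18) − f^{(3)}(4)) = −1/720 · (0.00140866 − 0.00262583) = 1.69052e-06.
After k=2: 110.468.
Correction k=3: B_{6}/6! · (f^{(5)}(18) − f^{(5)}(4)) = 1/30240 · (2.67757e-06 − 4.63586e-06) = -6.47583e-11.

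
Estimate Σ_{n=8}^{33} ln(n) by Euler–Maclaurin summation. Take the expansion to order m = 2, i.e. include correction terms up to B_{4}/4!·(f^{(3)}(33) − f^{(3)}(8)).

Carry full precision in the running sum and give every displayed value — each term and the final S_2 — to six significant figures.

S_2 ≈ 76.5293

∫_8^33 ln(x) dx evaluates to 73.7492.
½[f(8) + f(33)] = ½[2.07944 + 3.49651] = 2.78797.
So far: 76.5372.
Correction k=1: B_{2}/2! · (f^{(1)}(33) − f^{(1)}(8)) = 1/12 · (0.0303030 − 0.125000) = -0.00789141.
Partial sum through k=1: 76.5293.
Correction k=2: B_{4}/4! · (f^{(3)}(33) − f^{(3)}(8)) = −1/720 · (5.56529e-05 − 0.00390625) = 5.34805e-06.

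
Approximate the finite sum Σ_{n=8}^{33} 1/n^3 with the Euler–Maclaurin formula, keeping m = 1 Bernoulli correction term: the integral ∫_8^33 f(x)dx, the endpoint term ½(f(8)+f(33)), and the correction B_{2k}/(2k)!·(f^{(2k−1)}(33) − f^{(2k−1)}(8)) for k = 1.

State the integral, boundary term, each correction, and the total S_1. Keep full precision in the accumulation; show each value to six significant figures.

S_1 ≈ 0.00840466

∫_8^33 1/x^3 dx evaluates to 0.00735336.
½[f(8) + f(33)] = ½[0.00195312 + 2.78265e-05] = 0.000990476.
Running total after boundary: 0.00834384.
Correction k=1: B_{2}/2! · (f^{(1)}(33) − f^{(1)}(8)) = 1/12 · (-2.52968e-06 − (-0.000732422)) = 6.08243e-05.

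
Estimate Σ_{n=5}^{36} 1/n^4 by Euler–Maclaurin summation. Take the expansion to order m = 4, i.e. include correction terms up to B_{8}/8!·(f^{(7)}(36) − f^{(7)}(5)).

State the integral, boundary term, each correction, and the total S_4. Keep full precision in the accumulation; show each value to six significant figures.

S_4 ≈ 0.00356445

Integral: ∫_5^36 1/x^4 dx = 0.00265952.
½[f(5) + f(36)] = ½[0.00160000 + 5.95374e-07] = 0.000800298.
Integral + boundary = 0.00345982.
Correction k=1: B_{2}/2! · (f^{(1)}(36) − f^{(1)}(5)) = 1/12 · (-6.61527e-08 − (-0.00128000)) = 0.000106661.
After k=1: 0.00356648.
Correction k=2: B_{4}/4! · (f^{(3)}(36) − f^{(3)}(5)) = −1/720 · (-1.53131e-09 − (-0.00153600)) = -2.13333e-06.
After k=2: 0.00356435.
Correction k=3: B_{6}/6! · (f^{(5)}(36) − f^{(5)}(5)) = 1/30240 · (-6.61678e-11 − (-0.00344064)) = 1.13778e-07.
After k=3: 0.00356446.
Correction k=4: B_{8}/8! · (f^{(7)}(36) − f^{(7)}(5)) = −1/1209600 · (-4.59499e-12 − (-0.0123863)) = -1.02400e-08.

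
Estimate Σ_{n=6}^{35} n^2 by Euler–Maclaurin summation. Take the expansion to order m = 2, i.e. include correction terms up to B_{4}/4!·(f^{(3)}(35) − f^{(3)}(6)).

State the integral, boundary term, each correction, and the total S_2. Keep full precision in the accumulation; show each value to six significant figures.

∫_6^35 x^2 dx evaluates to 14219.7.
Endpoint term: (f(6) + f(35))/2 = (36.0000 + 1225.00)/2 = 630.500.
Integral + boundary = 14850.2.
Order-1 term: 1/12 · (70.0000 − 12.0000) = 4.83333.
After k=1: 14855.0.
Order-2 term: −1/720 · (0.00000 − 0.00000) = 0.00000.

S_2 ≈ 14855.0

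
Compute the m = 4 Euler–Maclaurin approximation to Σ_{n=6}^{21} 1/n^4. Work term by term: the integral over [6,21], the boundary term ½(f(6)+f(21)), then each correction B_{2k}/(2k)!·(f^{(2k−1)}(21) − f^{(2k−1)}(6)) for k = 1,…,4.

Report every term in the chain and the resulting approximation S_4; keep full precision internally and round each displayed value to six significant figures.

Integral: ∫_6^21 1/x^4 dx = 0.00150722.
Endpoint term: (f(6) + f(21))/2 = (0.000771605 + 5.14189e-06)/2 = 0.000388373.
Running total after boundary: 0.00189559.
Order-1 term: 1/12 · (-9.79408e-07 − (-0.000514403)) = 4.27853e-05.
After k=1: 0.00193838.
Order-2 term: −1/720 · (-6.66264e-08 − (-0.000428669)) = -5.95282e-07.
After k=2: 0.00193778.
Order-3 term: 1/30240 · (-8.46049e-09 − (-0.000666819)) = 2.20506e-08.
After k=3: 0.00193780.
Order-4 term: −1/1209600 · (-1.72663e-09 − (-0.00166705)) = -1.37818e-09.

S_4 ≈ 0.00193780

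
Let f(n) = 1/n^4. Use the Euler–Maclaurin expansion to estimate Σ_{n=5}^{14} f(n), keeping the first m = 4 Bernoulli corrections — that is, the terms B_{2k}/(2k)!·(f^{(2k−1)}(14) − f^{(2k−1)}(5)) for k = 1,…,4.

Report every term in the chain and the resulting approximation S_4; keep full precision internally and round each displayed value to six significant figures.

S_4 ≈ 0.00346222

Integral: ∫_5^14 1/x^4 dx = 0.00254519.
Boundary: ½(f(5) + f(14)) = ½(0.00160000 + 2.60308e-05) = 0.000813015.
Running total after boundary: 0.00335820.
Correction k=1: B_{2}/2! · (f^{(1)}(14) − f^{(1)}(5)) = 1/12 · (-7.43738e-06 − (-0.00128000)) = 0.000106047.
Partial sum through k=1: 0.00346425.
Correction k=2: B_{4}/4! · (f^{(3)}(14) − f^{(3)}(5)) = −1/720 · (-1.13837e-06 − (-0.00153600)) = -2.13175e-06.
Partial sum through k=2: 0.00346212.
Correction k=3: B_{6}/6! · (f^{(5)}(14) − f^{(5)}(5)) = 1/30240 · (-3.25250e-07 − (-0.00344064)) = 1.13767e-07.
Partial sum through k=3: 0.00346223.
Correction k=4: B_{8}/8! · (f^{(7)}(14) − f^{(7)}(5)) = −1/1209600 · (-1.49349e-07 − (-0.0123863)) = -1.02399e-08.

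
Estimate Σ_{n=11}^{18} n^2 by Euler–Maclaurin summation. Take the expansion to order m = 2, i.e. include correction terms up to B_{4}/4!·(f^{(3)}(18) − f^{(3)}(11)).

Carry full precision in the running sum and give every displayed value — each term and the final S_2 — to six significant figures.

The integral term ∫_11^18 x^2 dx = 1500.33.
Boundary: ½(f(11) + f(18)) = ½(121.000 + 324.000) = 222.500.
So far: 1722.83.
Correction k=1: B_{2}/2! · (f^{(1)}(18) − f^{(1)}(11)) = 1/12 · (36.0000 − 22.0000) = 1.16667.
After k=1: 1724.00.
Correction k=2: B_{4}/4! · (f^{(3)}(18) − f^{(3)}(11)) = −1/720 · (0.00000 − 0.00000) = 0.00000.

S_2 ≈ 1724.00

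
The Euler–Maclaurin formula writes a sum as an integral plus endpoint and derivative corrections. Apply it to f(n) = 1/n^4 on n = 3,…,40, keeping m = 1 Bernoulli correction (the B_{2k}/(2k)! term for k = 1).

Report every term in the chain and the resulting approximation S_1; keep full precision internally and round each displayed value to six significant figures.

S_1 ≈ 0.0198852

The integral term ∫_3^40 1/x^4 dx = 0.0123405.
Boundary: ½(f(3) + f(40)) = ½(0.0123457 + 3.90625e-07) = 0.00617303.
So far: 0.0185135.
Order-1 term: 1/12 · (-3.90625e-08 − (-0.0164609)) = 0.00137174.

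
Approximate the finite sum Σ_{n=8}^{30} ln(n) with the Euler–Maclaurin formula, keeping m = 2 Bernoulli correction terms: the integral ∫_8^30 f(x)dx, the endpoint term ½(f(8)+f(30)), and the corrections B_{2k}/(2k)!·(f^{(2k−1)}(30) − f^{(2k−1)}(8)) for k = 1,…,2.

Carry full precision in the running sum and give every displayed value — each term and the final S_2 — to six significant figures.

∫_8^30 ln(x) dx evaluates to 63.4004.
½[f(8) + f(30)] = ½[2.07944 + 3.40120] = 2.74032.
So far: 66.1407.
k=1: B_{2}/(2)! × [f^{(1)}(30) − f^{(1)}(8)] = 1/12 × (0.0333333 − 0.125000) = -0.00763889.
Partial sum through k=1: 66.1331.
k=2: B_{4}/(4)! × [f^{(3)}(30) − f^{(3)}(8)] = −1/720 × (7.40741e-05 − 0.00390625) = 5.32247e-06.

S_2 ≈ 66.1331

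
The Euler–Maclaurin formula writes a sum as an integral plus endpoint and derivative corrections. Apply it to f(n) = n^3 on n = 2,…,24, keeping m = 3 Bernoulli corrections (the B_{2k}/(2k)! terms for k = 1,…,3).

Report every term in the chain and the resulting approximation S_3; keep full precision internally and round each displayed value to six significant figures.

Integral: ∫_2^24 x^3 dx = 82940.0.
Endpoint term: (f(2) + f(24))/2 = (8.00000 + 13824.0)/2 = 6916.00.
Integral + boundary = 89856.0.
k=1: B_{2}/(2)! × [f^{(1)}(24) − f^{(1)}(2)] = 1/12 × (1728.00 − 12.0000) = 143.000.
Partial sum through k=1: 89999.0.
k=2: B_{4}/(4)! × [f^{(3)}(24) − f^{(3)}(2)] = −1/720 × (6.00000 − 6.00000) = 0.00000.
Partial sum through k=2: 89999.0.
k=3: B_{6}/(6)! × [f^{(5)}(24) − f^{(5)}(2)] = 1/30240 × (0.00000 − 0.00000) = 0.00000.

S_3 ≈ 89999.0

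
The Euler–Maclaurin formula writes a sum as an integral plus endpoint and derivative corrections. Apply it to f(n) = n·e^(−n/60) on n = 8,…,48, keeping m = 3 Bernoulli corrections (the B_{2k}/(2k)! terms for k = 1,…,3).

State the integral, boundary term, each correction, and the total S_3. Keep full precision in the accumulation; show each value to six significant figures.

The integral term ∫_8^48 x·e^(−x/60) dx = 659.055.
½[f(8) + f(48)] = ½[7.00139 + 21.5678] = 14.2846.
Running total after boundary: 673.340.
k=1: B_{2}/(2)! × [f^{(1)}(48) − f^{(1)}(8)] = 1/12 × (0.0898658 − 0.758484) = -0.0557181.
After k=1: 673.284.
k=2: B_{4}/(4)! × [f^{(3)}(48) − f^{(3)}(8)] = −1/720 × (0.000274590 − 0.000696897) = 5.86538e-07.
After k=2: 673.284.
k=3: B_{6}/(6)! × [f^{(5)}(48) − f^{(5)}(8)] = 1/30240 × (1.45616e-07 − 3.28640e-07) = -6.05239e-12.

S_3 ≈ 673.284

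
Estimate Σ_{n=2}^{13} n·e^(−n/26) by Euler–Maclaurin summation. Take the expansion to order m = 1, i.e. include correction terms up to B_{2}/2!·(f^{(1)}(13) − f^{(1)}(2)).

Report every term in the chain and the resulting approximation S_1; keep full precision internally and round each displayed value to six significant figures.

S_1 ≈ 63.9000

Integral: ∫_2^13 x·e^(−x/26) dx = 59.0776.
Endpoint term: (f(2) + f(13))/2 = (1.85192 + 7.88490)/2 = 4.86841.
Integral + boundary = 63.9460.
Order-1 term: 1/12 · (0.303265 − 0.854733) = -0.0459557.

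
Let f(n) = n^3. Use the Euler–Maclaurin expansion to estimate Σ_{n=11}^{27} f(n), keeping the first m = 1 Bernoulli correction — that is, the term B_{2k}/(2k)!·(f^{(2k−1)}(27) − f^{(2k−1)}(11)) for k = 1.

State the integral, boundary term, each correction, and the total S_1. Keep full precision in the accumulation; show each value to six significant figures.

S_1 ≈ 139859

The integral term ∫_11^27 x^3 dx = 129200.
½[f(11) + f(27)] = ½[1331.00 + 19683.0] = 10507.0.
Running total after boundary: 139707.
Order-1 term: 1/12 · (2187.00 − 363.000) = 152.000.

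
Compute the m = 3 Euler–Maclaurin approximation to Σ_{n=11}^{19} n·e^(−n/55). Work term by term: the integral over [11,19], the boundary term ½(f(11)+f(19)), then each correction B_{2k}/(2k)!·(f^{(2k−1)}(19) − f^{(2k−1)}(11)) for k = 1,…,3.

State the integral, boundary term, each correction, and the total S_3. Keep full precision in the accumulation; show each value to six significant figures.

S_3 ≈ 102.058

The integral term ∫_11^19 x·e^(−x/55) dx = 90.8457.
Endpoint term: (f(11) + f(19))/2 = (9.00604 + 13.4501)/2 = 11.2281.
Running total after boundary: 102.074.
Order-1 term: 1/12 · (0.463352 − 0.654985) = -0.0159694.
After k=1: 102.058.
Order-2 term: −1/720 · (0.000621206 − 0.000757833) = 1.89760e-07.
After k=2: 102.058.
Order-3 term: 1/30240 · (3.60079e-07 − 4.29469e-07) = -2.29464e-12.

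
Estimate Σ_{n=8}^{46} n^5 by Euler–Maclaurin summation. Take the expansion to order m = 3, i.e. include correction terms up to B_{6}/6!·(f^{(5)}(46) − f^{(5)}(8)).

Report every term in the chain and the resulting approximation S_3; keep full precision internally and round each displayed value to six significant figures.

S_3 ≈ 1.68387e+09

The integral term ∫_8^46 x^5 dx = 1.57901e+09.
½[f(8) + f(46)] = ½[32768.0 + 2.05963e+08] = 1.02998e+08.
So far: 1.68200e+09.
Order-1 term: 1/12 · (2.23873e+07 − 20480.0) = 1.86390e+06.
After k=1: 1.68387e+09.
Order-2 term: −1/720 · (126960 − 3840.00) = -171.000.
After k=2: 1.68387e+09.
Order-3 term: 1/30240 · (120.000 − 120.000) = 0.00000.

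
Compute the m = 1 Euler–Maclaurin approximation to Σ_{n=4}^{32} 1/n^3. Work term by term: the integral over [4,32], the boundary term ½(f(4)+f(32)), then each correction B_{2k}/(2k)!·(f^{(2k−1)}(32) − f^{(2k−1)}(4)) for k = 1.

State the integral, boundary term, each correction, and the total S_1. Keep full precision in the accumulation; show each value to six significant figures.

∫_4^32 1/x^3 dx evaluates to 0.0307617.
Boundary: ½(f(4) + f(32)) = ½(0.0156250 + 3.05176e-05) = 0.00782776.
Integral + boundary = 0.0385895.
Correction k=1: B_{2}/2! · (f^{(1)}(32) − f^{(1)}(4)) = 1/12 · (-2.86102e-06 − (-0.0117188)) = 0.000976324.

S_1 ≈ 0.0395658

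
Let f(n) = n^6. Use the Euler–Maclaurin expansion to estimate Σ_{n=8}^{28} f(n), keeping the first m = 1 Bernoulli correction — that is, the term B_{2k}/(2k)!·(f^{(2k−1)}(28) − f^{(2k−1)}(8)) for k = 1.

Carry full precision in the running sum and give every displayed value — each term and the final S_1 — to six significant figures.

S_1 ≈ 2.17693e+09

Integral: ∫_8^28 x^6 dx = 1.92726e+09.
Boundary: ½(f(8) + f(28)) = ½(262144 + 4.81890e+08) = 2.41076e+08.
Running total after boundary: 2.16834e+09.
Correction k=1: B_{2}/2! · (f^{(1)}(28) − f^{(1)}(8)) = 1/12 · (1.03262e+08 − 196608) = 8.58880e+06.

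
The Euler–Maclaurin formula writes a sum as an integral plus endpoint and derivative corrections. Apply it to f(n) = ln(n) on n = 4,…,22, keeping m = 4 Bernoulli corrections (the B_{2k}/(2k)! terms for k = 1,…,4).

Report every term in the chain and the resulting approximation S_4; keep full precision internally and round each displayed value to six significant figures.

The integral term ∫_4^22 ln(x) dx = 44.4578.
Endpoint term: (f(4) + f(22))/2 = (1.38629 + 3.09104)/2 = 2.23867.
Running total after boundary: 46.6964.
Order-1 term: 1/12 · (0.0454545 − 0.250000) = -0.0170455.
After k=1: 46.6794.
Order-2 term: −1/720 · (0.000187829 − 0.0312500) = 4.31419e-05.
After k=2: 46.6794.
Order-3 term: 1/30240 · (4.65691e-06 − 0.0234375) = -7.74896e-07.
After k=3: 46.6794.
Order-4 term: −1/1209600 · (2.88651e-07 − 0.0439453) = 3.63302e-08.

S_4 ≈ 46.6794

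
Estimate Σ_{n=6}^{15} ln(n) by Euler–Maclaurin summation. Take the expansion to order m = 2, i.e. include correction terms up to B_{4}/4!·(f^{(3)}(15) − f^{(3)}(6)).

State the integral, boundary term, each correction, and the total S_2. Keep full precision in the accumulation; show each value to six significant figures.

The integral term ∫_6^15 ln(x) dx = 20.8702.
Boundary: ½(f(6) + f(15)) = ½(1.79176 + 2.70805) = 2.24990.
Running total after boundary: 23.1201.
Order-1 term: 1/12 · (0.0666667 − 0.166667) = -0.00833333.
Running total after k=1: 23.1118.
Order-2 term: −1/720 · (0.000592593 − 0.00925926) = 1.20370e-05.

S_2 ≈ 23.1118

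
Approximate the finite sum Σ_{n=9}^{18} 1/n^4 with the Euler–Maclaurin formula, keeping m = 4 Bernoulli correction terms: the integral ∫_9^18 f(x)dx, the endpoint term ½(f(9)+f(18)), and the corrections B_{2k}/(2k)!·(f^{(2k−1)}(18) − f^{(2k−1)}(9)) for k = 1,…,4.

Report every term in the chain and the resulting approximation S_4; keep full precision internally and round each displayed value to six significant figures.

The integral term ∫_9^18 1/x^4 dx = 0.000400091.
Boundary: ½(f(9) + f(18)) = ½(0.000152416 + 9.52599e-06) = 8.09709e-05.
So far: 0.000481062.
k=1: B_{2}/(2)! × [f^{(1)}(18) − f^{(1)}(9)] = 1/12 × (-2.11689e-06 − (-6.77404e-05)) = 5.46862e-06.
After k=1: 0.000486531.
k=2: B_{4}/(4)! × [f^{(3)}(18) − f^{(3)}(9)] = −1/720 × (-1.96008e-07 − (-2.50890e-05)) = -3.45736e-08.
After k=2: 0.000486496.
k=3: B_{6}/(6)! × [f^{(5)}(18) − f^{(5)}(9)] = 1/30240 × (-3.38779e-08 − (-1.73455e-05)) = 5.72474e-10.
After k=3: 0.000486497.
k=4: B_{8}/(8)! × [f^{(7)}(18) − f^{(7)}(9)] = −1/1209600 × (-9.41053e-09 − (-1.92728e-05)) = -1.59254e-11.

S_4 ≈ 0.000486497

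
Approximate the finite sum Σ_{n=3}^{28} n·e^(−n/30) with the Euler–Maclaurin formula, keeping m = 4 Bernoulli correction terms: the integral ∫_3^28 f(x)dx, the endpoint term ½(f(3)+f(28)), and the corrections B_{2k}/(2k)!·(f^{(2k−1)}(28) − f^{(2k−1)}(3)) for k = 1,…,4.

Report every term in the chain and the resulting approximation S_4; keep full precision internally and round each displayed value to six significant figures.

Integral: ∫_3^28 x·e^(−x/30) dx = 211.550.
Endpoint term: (f(3) + f(28))/2 = (2.71451 + 11.0107)/2 = 6.86263.
Running total after boundary: 218.413.
Correction k=1: B_{2}/2! · (f^{(1)}(28) − f^{(1)}(3)) = 1/12 · (0.0262160 − 0.814354) = -0.0656781.
After k=1: 218.347.
Correction k=2: B_{4}/4! · (f^{(3)}(28) − f^{(3)}(3)) = −1/720 · (0.000902997 − 0.00291559) = 2.79526e-06.
After k=2: 218.347.
Correction k=3: B_{6}/6! · (f^{(5)}(28) − f^{(5)}(3)) = 1/30240 · (1.97429e-06 − 5.47371e-06) = -1.15721e-10.
After k=3: 218.347.
Correction k=4: B_{8}/8! · (f^{(7)}(28) − f^{(7)}(3)) = −1/1209600 · (3.27251e-09 − 8.56430e-09) = 4.37483e-15.

S_4 ≈ 218.347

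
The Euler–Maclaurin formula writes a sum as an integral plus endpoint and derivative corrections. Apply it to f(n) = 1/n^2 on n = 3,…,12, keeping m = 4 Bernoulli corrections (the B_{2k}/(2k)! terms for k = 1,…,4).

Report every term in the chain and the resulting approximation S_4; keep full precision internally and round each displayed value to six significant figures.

The integral term ∫_3^12 1/x^2 dx = 0.250000.
Endpoint term: (f(3) + f(12))/2 = (0.111111 + 0.00694444)/2 = 0.0590278.
Running total after boundary: 0.309028.
k=1: B_{2}/(2)! × [f^{(1)}(12) − f^{(1)}(3)] = 1/12 × (-0.00115741 − (-0.0740741)) = 0.00607639.
Running total after k=1: 0.315104.
k=2: B_{4}/(4)! × [f^{(3)}(12) − f^{(3)}(3)] = −1/720 × (-9.64506e-05 − (-0.0987654)) = -0.000137040.
Running total after k=2: 0.314967.
k=3: B_{6}/(6)! × [f^{(5)}(12) − f^{(5)}(3)] = 1/30240 × (-2.00939e-05 − (-0.329218)) = 1.08862e-05.
Running total after k=3: 0.314978.
k=4: B_{8}/(8)! × [f^{(7)}(12) − f^{(7)}(3)] = −1/1209600 × (-7.81429e-06 − (-2.04847)) = -1.69350e-06.

S_4 ≈ 0.314976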